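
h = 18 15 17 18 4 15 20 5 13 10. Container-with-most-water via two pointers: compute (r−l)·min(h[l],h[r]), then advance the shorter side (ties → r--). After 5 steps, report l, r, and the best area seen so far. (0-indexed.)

l=2, r=6, best area=108

[0,9] min(18,10)*9=90 best=90 * → r--
[0,8] min(18,13)*8=104 best=104 * → r--
[0,7] min(18,5)*7=35 best=104 → r--
[0,6] min(18,20)*6=108 best=108 * → l++
[1,6] min(15,20)*5=75 best=108 → l++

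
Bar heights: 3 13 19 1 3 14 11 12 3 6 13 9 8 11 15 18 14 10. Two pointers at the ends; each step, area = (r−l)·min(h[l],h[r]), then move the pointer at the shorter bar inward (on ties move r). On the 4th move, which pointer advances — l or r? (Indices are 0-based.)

[0,17] min(3,10)*17=51 best=51 * → l++
[1,17] min(13,10)*16=160 best=160 * → r--
[1,16] min(13,14)*15=195 best=195 * → l++
[2,16] min(19,14)*14=196 best=196 * → r--

r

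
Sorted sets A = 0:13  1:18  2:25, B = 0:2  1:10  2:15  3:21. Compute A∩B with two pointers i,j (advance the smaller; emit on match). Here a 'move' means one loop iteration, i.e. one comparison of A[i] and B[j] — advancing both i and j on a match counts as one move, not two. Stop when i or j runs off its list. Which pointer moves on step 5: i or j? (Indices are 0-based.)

[i=0,j=0] 13>2 → j++
[i=0,j=1] 13>10 → j++
[i=0,j=2] 13<15 → i++
[i=1,j=2] 18>15 → j++
[i=1,j=3] 18<21 → i++

i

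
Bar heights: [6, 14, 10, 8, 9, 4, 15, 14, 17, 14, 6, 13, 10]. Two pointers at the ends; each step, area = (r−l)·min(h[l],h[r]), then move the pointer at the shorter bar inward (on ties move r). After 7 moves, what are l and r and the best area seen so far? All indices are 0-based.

[0,12] min(6,10)*12=72 best=72 * → l++
[1,12] min(14,10)*11=110 best=110 * → r--
[1,11] min(14,13)*10=130 best=130 * → r--
[1,10] min(14,6)*9=54 best=130 → r--
[1,9] min(14,14)*8=112 best=130 → r--
[1,8] min(14,17)*7=98 best=130 → l++
[2,8] min(10,17)*6=60 best=130 → l++

l=3, r=8, best area=130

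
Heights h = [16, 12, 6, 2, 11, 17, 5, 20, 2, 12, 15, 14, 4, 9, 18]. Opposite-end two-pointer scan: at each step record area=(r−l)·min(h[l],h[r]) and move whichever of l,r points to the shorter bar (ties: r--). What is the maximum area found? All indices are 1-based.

l=1 r=15: min(16,18)*14=224 best=224 *, l++
l=2 r=15: min(12,18)*13=156 best=224, l++
l=3 r=15: min(6,18)*12=72 best=224, l++
l=4 r=15: min(2,18)*11=22 best=224, l++
l=5 r=15: min(11,18)*10=110 best=224, l++
l=6 r=15: min(17,18)*9=153 best=224, l++
l=7 r=15: min(5,18)*8=40 best=224, l++
l=8 r=15: min(20,18)*7=126 best=224, r--
l=8 r=14: min(20,9)*6=54 best=224, r--
l=8 r=13: min(20,4)*5=20 best=224, r--
l=8 r=12: min(20,14)*4=56 best=224, r--
l=8 r=11: min(20,15)*3=45 best=224, r--
l=8 r=10: min(20,12)*2=24 best=224, r--
l=8 r=9: min(20,2)*1=2 best=224, r--

max area = 224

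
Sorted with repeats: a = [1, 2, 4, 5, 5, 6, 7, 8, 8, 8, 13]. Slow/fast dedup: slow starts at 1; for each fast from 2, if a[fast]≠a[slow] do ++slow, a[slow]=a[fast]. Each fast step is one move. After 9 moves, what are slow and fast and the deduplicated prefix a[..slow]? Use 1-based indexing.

(s=1,f=2) a[fast]=2≠a[slow]=1 write a[2]=2 → slow++,fast++
(s=2,f=3) a[fast]=4≠a[slow]=2 write a[3]=4 → slow++,fast++
(s=3,f=4) a[fast]=5≠a[slow]=4 write a[4]=5 → slow++,fast++
(s=4,f=5) a[fast]=5=a[slow] dup → fast++
(s=4,f=6) a[fast]=6≠a[slow]=5 write a[5]=6 → slow++,fast++
(s=5,f=7) a[fast]=7≠a[slow]=6 write a[6]=7 → slow++,fast++
(s=6,f=8) a[fast]=8≠a[slow]=7 write a[7]=8 → slow++,fast++
(s=7,f=9) a[fast]=8=a[slow] dup → fast++
(s=7,f=10) a[fast]=8=a[slow] dup → fast++

slow=7, fast=11, prefix=[1, 2, 4, 5, 6, 7, 8]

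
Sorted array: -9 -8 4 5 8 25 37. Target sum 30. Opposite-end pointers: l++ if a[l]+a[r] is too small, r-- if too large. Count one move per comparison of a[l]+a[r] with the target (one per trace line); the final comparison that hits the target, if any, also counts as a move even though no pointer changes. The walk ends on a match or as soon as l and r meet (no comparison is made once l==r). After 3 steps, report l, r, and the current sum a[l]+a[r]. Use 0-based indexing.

l=0 r=6: -9+37=28 <30, l++
l=1 r=6: -8+37=29 <30, l++
l=2 r=6: 4+37=41 >30, r--

l=2, r=5, sum=29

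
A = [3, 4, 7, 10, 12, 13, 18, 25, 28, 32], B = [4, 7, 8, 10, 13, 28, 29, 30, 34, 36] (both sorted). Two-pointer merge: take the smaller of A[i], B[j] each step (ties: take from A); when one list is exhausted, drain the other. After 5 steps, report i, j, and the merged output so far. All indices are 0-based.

i=0 j=0: A[i]=3<=B[j]=4 take 3, i++
i=1 j=0: A[i]=4<=B[j]=4 take 4, i++
i=2 j=0: A[i]=7>B[j]=4 take 4, j++
i=2 j=1: A[i]=7<=B[j]=7 take 7, i++
i=3 j=1: A[i]=10>B[j]=7 take 7, j++

i=3, j=2, merged so far=[3, 4, 4, 7, 7]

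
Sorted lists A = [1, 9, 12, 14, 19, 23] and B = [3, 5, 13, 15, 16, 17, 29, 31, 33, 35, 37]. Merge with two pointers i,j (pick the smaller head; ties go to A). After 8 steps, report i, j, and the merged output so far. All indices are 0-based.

i=0 j=0: A[i]=1<=B[j]=3 take 1, i++
i=1 j=0: A[i]=9>B[j]=3 take 3, j++
i=1 j=1: A[i]=9>B[j]=5 take 5, j++
i=1 j=2: A[i]=9<=B[j]=13 take 9, i++
i=2 j=2: A[i]=12<=B[j]=13 take 12, i++
i=3 j=2: A[i]=14>B[j]=13 take 13, j++
i=3 j=3: A[i]=14<=B[j]=15 take 14, i++
i=4 j=3: A[i]=19>B[j]=15 take 15, j++

i=4, j=4, merged so far=[1, 3, 5, 9, 12, 13, 14, 15]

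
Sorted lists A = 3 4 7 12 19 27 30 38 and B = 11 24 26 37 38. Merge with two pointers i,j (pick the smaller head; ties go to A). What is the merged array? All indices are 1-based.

[3, 4, 7, 11, 12, 19, 24, 26, 27, 30, 37, 38, 38]

[i=1,j=1] A[i]=3<=B[j]=11 take 3 → i++
[i=2,j=1] A[i]=4<=B[j]=11 take 4 → i++
[i=3,j=1] A[i]=7<=B[j]=11 take 7 → i++
[i=4,j=1] A[i]=12>B[j]=11 take 11 → j++
[i=4,j=2] A[i]=12<=B[j]=24 take 12 → i++
[i=5,j=2] A[i]=19<=B[j]=24 take 19 → i++
[i=6,j=2] A[i]=27>B[j]=24 take 24 → j++
[i=6,j=3] A[i]=27>B[j]=26 take 26 → j++
[i=6,j=4] A[i]=27<=B[j]=37 take 27 → i++
[i=7,j=4] A[i]=30<=B[j]=37 take 30 → i++
[i=8,j=4] A[i]=38>B[j]=37 take 37 → j++
[i=8,j=5] A[i]=38<=B[j]=38 take 38 → i++
[i=9,j=5] A done, take B[j]=38 → j++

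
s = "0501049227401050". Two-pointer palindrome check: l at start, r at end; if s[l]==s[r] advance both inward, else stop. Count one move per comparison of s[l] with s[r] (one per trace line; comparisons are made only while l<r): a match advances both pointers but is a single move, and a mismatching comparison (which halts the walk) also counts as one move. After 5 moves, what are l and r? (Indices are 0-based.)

l=0 r=15: '0'=='0', l++,r--
l=1 r=14: '5'=='5', l++,r--
l=2 r=13: '0'=='0', l++,r--
l=3 r=12: '1'=='1', l++,r--
l=4 r=11: '0'=='0', l++,r--

l=5, r=10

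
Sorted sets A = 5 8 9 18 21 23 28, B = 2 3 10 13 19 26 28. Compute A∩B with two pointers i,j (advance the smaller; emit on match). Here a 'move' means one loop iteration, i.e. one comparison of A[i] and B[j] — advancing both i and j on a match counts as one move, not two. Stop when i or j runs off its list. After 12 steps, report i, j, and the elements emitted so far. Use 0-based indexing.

i=0 j=0: 5>2, j++
i=0 j=1: 5>3, j++
i=0 j=2: 5<10, i++
i=1 j=2: 8<10, i++
i=2 j=2: 9<10, i++
i=3 j=2: 18>10, j++
i=3 j=3: 18>13, j++
i=3 j=4: 18<19, i++
i=4 j=4: 21>19, j++
i=4 j=5: 21<26, i++
i=5 j=5: 23<26, i++
i=6 j=5: 28>26, j++

i=6, j=6, emitted=[]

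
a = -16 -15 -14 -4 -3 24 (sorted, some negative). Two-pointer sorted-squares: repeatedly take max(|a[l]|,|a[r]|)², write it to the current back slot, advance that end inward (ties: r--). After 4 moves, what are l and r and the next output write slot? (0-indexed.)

l=3, r=4, next write slot=1

[0,5] |-16|<=|24| out[5]=576 → r--
[0,4] |-16|>|-3| out[4]=256 → l++
[1,4] |-15|>|-3| out[3]=225 → l++
[2,4] |-14|>|-3| out[2]=196 → l++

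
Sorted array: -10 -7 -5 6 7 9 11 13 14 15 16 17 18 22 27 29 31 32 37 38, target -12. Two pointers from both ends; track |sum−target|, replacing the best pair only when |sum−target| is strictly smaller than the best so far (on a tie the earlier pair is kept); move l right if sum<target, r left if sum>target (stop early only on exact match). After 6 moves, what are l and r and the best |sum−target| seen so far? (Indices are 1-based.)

[1,20] -10+38=28 d=40 * → r--
[1,19] -10+37=27 d=39 * → r--
[1,18] -10+32=22 d=34 * → r--
[1,17] -10+31=21 d=33 * → r--
[1,16] -10+29=19 d=31 * → r--
[1,15] -10+27=17 d=29 * → r--

l=1, r=14, best |Δ|=29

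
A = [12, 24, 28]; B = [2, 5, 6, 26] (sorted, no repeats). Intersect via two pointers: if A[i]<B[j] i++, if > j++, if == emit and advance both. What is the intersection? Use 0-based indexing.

intersection = []

[i=0,j=0] 12>2 → j++
[i=0,j=1] 12>5 → j++
[i=0,j=2] 12>6 → j++
[i=0,j=3] 12<26 → i++
[i=1,j=3] 24<26 → i++
[i=2,j=3] 28>26 → j++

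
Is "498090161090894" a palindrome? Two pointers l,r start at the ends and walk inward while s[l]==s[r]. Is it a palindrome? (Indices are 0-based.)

l=0 r=14: '4'=='4', l++,r--
l=1 r=13: '9'=='9', l++,r--
l=2 r=12: '8'=='8', l++,r--
l=3 r=11: '0'=='0', l++,r--
l=4 r=10: '9'=='9', l++,r--
l=5 r=9: '0'=='0', l++,r--
l=6 r=8: '1'=='1', l++,r--

palindrome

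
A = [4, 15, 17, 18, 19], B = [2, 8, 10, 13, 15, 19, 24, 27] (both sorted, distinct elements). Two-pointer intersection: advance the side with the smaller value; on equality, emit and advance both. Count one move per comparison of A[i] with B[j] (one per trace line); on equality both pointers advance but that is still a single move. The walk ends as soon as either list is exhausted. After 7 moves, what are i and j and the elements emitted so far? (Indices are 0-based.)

i=3, j=5, emitted=[15]

i=0 j=0: 4>2, j++
i=0 j=1: 4<8, i++
i=1 j=1: 15>8, j++
i=1 j=2: 15>10, j++
i=1 j=3: 15>13, j++
i=1 j=4: 15==15 emit, i++,j++
i=2 j=5: 17<19, i++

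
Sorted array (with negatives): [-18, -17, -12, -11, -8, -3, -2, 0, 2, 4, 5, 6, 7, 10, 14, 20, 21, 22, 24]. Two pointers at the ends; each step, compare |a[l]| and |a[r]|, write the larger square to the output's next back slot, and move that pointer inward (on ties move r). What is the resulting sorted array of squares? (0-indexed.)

[0, 4, 4, 9, 16, 25, 36, 49, 64, 100, 121, 144, 196, 289, 324, 400, 441, 484, 576]

l=0 r=18: |-18|<=|24| out[18]=576, r--
l=0 r=17: |-18|<=|22| out[17]=484, r--
l=0 r=16: |-18|<=|21| out[16]=441, r--
l=0 r=15: |-18|<=|20| out[15]=400, r--
l=0 r=14: |-18|>|14| out[14]=324, l++
l=1 r=14: |-17|>|14| out[13]=289, l++
l=2 r=14: |-12|<=|14| out[12]=196, r--
l=2 r=13: |-12|>|10| out[11]=144, l++
l=3 r=13: |-11|>|10| out[10]=121, l++
l=4 r=13: |-8|<=|10| out[9]=100, r--
l=4 r=12: |-8|>|7| out[8]=64, l++
l=5 r=12: |-3|<=|7| out[7]=49, r--
l=5 r=11: |-3|<=|6| out[6]=36, r--
l=5 r=10: |-3|<=|5| out[5]=25, r--
l=5 r=9: |-3|<=|4| out[4]=16, r--
l=5 r=8: |-3|>|2| out[3]=9, l++
l=6 r=8: |-2|<=|2| out[2]=4, r--
l=6 r=7: |-2|>|0| out[1]=4, l++
l=7 r=7: |0|<=|0| out[0]=0, r--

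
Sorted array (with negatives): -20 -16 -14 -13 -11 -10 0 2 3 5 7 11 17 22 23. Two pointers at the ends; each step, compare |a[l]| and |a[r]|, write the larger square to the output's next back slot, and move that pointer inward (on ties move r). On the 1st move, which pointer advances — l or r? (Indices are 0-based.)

l=0 r=14: |-20|<=|23| out[14]=529, r--

r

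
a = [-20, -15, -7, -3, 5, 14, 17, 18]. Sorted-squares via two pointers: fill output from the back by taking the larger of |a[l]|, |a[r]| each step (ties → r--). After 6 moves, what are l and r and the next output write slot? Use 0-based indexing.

[0,7] |-20|>|18| out[7]=400 → l++
[1,7] |-15|<=|18| out[6]=324 → r--
[1,6] |-15|<=|17| out[5]=289 → r--
[1,5] |-15|>|14| out[4]=225 → l++
[2,5] |-7|<=|14| out[3]=196 → r--
[2,4] |-7|>|5| out[2]=49 → l++

l=3, r=4, next write slot=1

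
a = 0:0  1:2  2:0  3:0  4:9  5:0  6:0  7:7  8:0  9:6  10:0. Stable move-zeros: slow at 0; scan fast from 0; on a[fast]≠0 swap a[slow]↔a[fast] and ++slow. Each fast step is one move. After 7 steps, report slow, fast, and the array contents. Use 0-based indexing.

slow=2, fast=7, a=[2, 9, 0, 0, 0, 0, 0, 7, 0, 6, 0]

(s=0,f=0) a[fast]=0 → fast++
(s=0,f=1) a[fast]=2≠0 swap→a[0]=2 → slow++,fast++
(s=1,f=2) a[fast]=0 → fast++
(s=1,f=3) a[fast]=0 → fast++
(s=1,f=4) a[fast]=9≠0 swap→a[1]=9 → slow++,fast++
(s=2,f=5) a[fast]=0 → fast++
(s=2,f=6) a[fast]=0 → fast++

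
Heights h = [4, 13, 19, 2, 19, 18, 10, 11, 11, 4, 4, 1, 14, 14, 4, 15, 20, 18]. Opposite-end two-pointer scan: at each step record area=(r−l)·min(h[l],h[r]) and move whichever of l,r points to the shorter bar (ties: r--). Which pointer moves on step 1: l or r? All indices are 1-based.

[1,18] min(4,18)*17=68 best=68 * → l++

l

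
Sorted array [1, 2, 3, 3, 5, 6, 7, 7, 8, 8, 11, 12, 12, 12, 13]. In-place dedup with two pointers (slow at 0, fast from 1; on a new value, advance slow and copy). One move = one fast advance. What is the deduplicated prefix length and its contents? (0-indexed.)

length 10; prefix = [1, 2, 3, 5, 6, 7, 8, 11, 12, 13]

(s=0,f=1) a[fast]=2≠a[slow]=1 write a[1]=2 → slow++,fast++
(s=1,f=2) a[fast]=3≠a[slow]=2 write a[2]=3 → slow++,fast++
(s=2,f=3) a[fast]=3=a[slow] dup → fast++
(s=2,f=4) a[fast]=5≠a[slow]=3 write a[3]=5 → slow++,fast++
(s=3,f=5) a[fast]=6≠a[slow]=5 write a[4]=6 → slow++,fast++
(s=4,f=6) a[fast]=7≠a[slow]=6 write a[5]=7 → slow++,fast++
(s=5,f=7) a[fast]=7=a[slow] dup → fast++
(s=5,f=8) a[fast]=8≠a[slow]=7 write a[6]=8 → slow++,fast++
(s=6,f=9) a[fast]=8=a[slow] dup → fast++
(s=6,f=10) a[fast]=11≠a[slow]=8 write a[7]=11 → slow++,fast++
(s=7,f=11) a[fast]=12≠a[slow]=11 write a[8]=12 → slow++,fast++
(s=8,f=12) a[fast]=12=a[slow] dup → fast++
(s=8,f=13) a[fast]=12=a[slow] dup → fast++
(s=8,f=14) a[fast]=13≠a[slow]=12 write a[9]=13 → slow++,fast++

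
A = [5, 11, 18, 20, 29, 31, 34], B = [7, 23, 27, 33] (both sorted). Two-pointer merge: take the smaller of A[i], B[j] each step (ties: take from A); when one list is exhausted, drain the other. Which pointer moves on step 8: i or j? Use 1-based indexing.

i

[i=1,j=1] A[i]=5<=B[j]=7 take 5 → i++
[i=2,j=1] A[i]=11>B[j]=7 take 7 → j++
[i=2,j=2] A[i]=11<=B[j]=23 take 11 → i++
[i=3,j=2] A[i]=18<=B[j]=23 take 18 → i++
[i=4,j=2] A[i]=20<=B[j]=23 take 20 → i++
[i=5,j=2] A[i]=29>B[j]=23 take 23 → j++
[i=5,j=3] A[i]=29>B[j]=27 take 27 → j++
[i=5,j=4] A[i]=29<=B[j]=33 take 29 → i++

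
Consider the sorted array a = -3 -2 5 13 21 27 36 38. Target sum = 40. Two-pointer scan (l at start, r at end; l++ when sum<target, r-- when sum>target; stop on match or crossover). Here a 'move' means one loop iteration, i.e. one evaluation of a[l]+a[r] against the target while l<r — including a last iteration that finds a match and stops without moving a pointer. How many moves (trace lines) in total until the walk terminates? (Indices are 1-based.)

6 moves

l=1 r=8: -3+38=35 <40, l++
l=2 r=8: -2+38=36 <40, l++
l=3 r=8: 5+38=43 >40, r--
l=3 r=7: 5+36=41 >40, r--
l=3 r=6: 5+27=32 <40, l++
l=4 r=6: 13+27=40, found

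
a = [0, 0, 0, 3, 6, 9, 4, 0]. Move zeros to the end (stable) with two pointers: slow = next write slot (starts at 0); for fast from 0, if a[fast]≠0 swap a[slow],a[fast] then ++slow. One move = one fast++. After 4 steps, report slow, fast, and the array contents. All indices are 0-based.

slow=1, fast=4, a=[3, 0, 0, 0, 6, 9, 4, 0]

slow=0 fast=0: a[fast]=0, fast++
slow=0 fast=1: a[fast]=0, fast++
slow=0 fast=2: a[fast]=0, fast++
slow=0 fast=3: a[fast]=3≠0 swap→a[0]=3, slow++,fast++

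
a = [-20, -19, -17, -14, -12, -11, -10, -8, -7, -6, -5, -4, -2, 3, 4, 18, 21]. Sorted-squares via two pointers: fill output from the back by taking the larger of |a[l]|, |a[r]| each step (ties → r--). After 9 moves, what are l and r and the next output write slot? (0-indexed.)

l=0 r=16: |-20|<=|21| out[16]=441, r--
l=0 r=15: |-20|>|18| out[15]=400, l++
l=1 r=15: |-19|>|18| out[14]=361, l++
l=2 r=15: |-17|<=|18| out[13]=324, r--
l=2 r=14: |-17|>|4| out[12]=289, l++
l=3 r=14: |-14|>|4| out[11]=196, l++
l=4 r=14: |-12|>|4| out[10]=144, l++
l=5 r=14: |-11|>|4| out[9]=121, l++
l=6 r=14: |-10|>|4| out[8]=100, l++

l=7, r=14, next write slot=7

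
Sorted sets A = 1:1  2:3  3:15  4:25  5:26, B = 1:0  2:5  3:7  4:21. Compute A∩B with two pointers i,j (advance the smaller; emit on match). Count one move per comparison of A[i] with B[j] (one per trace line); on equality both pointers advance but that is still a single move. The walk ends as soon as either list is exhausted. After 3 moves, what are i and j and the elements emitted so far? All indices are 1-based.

[i=1,j=1] 1>0 → j++
[i=1,j=2] 1<5 → i++
[i=2,j=2] 3<5 → i++

i=3, j=2, emitted=[]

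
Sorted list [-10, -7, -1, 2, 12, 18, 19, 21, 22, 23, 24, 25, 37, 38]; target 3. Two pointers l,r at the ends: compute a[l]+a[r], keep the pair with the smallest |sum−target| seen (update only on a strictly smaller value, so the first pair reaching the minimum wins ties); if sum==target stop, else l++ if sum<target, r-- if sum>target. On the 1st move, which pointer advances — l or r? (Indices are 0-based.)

[0,13] -10+38=28 d=25 * → r--

r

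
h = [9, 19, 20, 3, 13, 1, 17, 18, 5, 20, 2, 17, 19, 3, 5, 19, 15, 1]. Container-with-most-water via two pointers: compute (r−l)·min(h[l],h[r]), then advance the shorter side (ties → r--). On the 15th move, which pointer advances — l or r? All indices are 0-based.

l=0 r=17: min(9,1)*17=17 best=17 *, r--
l=0 r=16: min(9,15)*16=144 best=144 *, l++
l=1 r=16: min(19,15)*15=225 best=225 *, r--
l=1 r=15: min(19,19)*14=266 best=266 *, r--
l=1 r=14: min(19,5)*13=65 best=266, r--
l=1 r=13: min(19,3)*12=36 best=266, r--
l=1 r=12: min(19,19)*11=209 best=266, r--
l=1 r=11: min(19,17)*10=170 best=266, r--
l=1 r=10: min(19,2)*9=18 best=266, r--
l=1 r=9: min(19,20)*8=152 best=266, l++
l=2 r=9: min(20,20)*7=140 best=266, r--
l=2 r=8: min(20,5)*6=30 best=266, r--
l=2 r=7: min(20,18)*5=90 best=266, r--
l=2 r=6: min(20,17)*4=68 best=266, r--
l=2 r=5: min(20,1)*3=3 best=266, r--

r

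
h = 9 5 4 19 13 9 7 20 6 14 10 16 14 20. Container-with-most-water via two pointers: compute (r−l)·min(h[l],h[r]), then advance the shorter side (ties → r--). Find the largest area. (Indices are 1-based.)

l=1 r=14: min(9,20)*13=117 best=117 *, l++
l=2 r=14: min(5,20)*12=60 best=117, l++
l=3 r=14: min(4,20)*11=44 best=117, l++
l=4 r=14: min(19,20)*10=190 best=190 *, l++
l=5 r=14: min(13,20)*9=117 best=190, l++
l=6 r=14: min(9,20)*8=72 best=190, l++
l=7 r=14: min(7,20)*7=49 best=190, l++
l=8 r=14: min(20,20)*6=120 best=190, r--
l=8 r=13: min(20,14)*5=70 best=190, r--
l=8 r=12: min(20,16)*4=64 best=190, r--
l=8 r=11: min(20,10)*3=30 best=190, r--
l=8 r=10: min(20,14)*2=28 best=190, r--
l=8 r=9: min(20,6)*1=6 best=190, r--

max area = 190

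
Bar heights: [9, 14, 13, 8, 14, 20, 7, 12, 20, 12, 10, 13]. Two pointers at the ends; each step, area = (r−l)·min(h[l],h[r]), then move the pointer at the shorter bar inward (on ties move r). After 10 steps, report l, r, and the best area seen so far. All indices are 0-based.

l=0 r=11: min(9,13)*11=99 best=99 *, l++
l=1 r=11: min(14,13)*10=130 best=130 *, r--
l=1 r=10: min(14,10)*9=90 best=130, r--
l=1 r=9: min(14,12)*8=96 best=130, r--
l=1 r=8: min(14,20)*7=98 best=130, l++
l=2 r=8: min(13,20)*6=78 best=130, l++
l=3 r=8: min(8,20)*5=40 best=130, l++
l=4 r=8: min(14,20)*4=56 best=130, l++
l=5 r=8: min(20,20)*3=60 best=130, r--
l=5 r=7: min(20,12)*2=24 best=130, r--

l=5, r=6, best area=130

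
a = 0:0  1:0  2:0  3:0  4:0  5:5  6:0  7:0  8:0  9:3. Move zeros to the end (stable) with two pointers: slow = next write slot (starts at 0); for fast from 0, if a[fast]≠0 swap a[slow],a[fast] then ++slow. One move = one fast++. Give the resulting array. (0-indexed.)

[5, 3, 0, 0, 0, 0, 0, 0, 0, 0]

(s=0,f=0) a[fast]=0 → fast++
(s=0,f=1) a[fast]=0 → fast++
(s=0,f=2) a[fast]=0 → fast++
(s=0,f=3) a[fast]=0 → fast++
(s=0,f=4) a[fast]=0 → fast++
(s=0,f=5) a[fast]=5≠0 swap→a[0]=5 → slow++,fast++
(s=1,f=6) a[fast]=0 → fast++
(s=1,f=7) a[fast]=0 → fast++
(s=1,f=8) a[fast]=0 → fast++
(s=1,f=9) a[fast]=3≠0 swap→a[1]=3 → slow++,fast++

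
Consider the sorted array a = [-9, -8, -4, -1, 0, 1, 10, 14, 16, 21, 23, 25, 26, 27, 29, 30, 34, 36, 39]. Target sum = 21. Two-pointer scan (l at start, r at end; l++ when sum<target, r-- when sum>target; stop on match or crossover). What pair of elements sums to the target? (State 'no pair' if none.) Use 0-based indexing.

l=0 r=18: -9+39=30 >21, r--
l=0 r=17: -9+36=27 >21, r--
l=0 r=16: -9+34=25 >21, r--
l=0 r=15: -9+30=21, found

(-9, 30)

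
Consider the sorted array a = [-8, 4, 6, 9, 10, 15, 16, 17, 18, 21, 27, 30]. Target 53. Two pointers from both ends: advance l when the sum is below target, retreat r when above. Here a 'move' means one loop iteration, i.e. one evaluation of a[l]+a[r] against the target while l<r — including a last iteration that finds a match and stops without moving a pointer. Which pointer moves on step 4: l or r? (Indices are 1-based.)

l

l=1 r=12: -8+30=22 <53, l++
l=2 r=12: 4+30=34 <53, l++
l=3 r=12: 6+30=36 <53, l++
l=4 r=12: 9+30=39 <53, l++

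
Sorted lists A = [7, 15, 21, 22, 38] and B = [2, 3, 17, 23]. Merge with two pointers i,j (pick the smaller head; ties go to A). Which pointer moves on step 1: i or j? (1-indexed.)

j

[i=1,j=1] A[i]=7>B[j]=2 take 2 → j++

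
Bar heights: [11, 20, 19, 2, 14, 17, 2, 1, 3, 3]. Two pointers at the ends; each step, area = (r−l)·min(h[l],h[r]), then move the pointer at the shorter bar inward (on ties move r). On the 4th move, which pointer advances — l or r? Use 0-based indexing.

l=0 r=9: min(11,3)*9=27 best=27 *, r--
l=0 r=8: min(11,3)*8=24 best=27, r--
l=0 r=7: min(11,1)*7=7 best=27, r--
l=0 r=6: min(11,2)*6=12 best=27, r--

r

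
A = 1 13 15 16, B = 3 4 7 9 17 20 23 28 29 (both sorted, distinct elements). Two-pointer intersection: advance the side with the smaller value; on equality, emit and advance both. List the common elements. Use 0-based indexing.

intersection = []

[i=0,j=0] 1<3 → i++
[i=1,j=0] 13>3 → j++
[i=1,j=1] 13>4 → j++
[i=1,j=2] 13>7 → j++
[i=1,j=3] 13>9 → j++
[i=1,j=4] 13<17 → i++
[i=2,j=4] 15<17 → i++
[i=3,j=4] 16<17 → i++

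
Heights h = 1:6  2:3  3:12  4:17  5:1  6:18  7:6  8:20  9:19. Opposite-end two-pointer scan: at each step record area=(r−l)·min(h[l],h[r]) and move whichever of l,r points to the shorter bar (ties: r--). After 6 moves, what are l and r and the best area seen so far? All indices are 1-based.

l=7, r=9, best area=85

l=1 r=9: min(6,19)*8=48 best=48 *, l++
l=2 r=9: min(3,19)*7=21 best=48, l++
l=3 r=9: min(12,19)*6=72 best=72 *, l++
l=4 r=9: min(17,19)*5=85 best=85 *, l++
l=5 r=9: min(1,19)*4=4 best=85, l++
l=6 r=9: min(18,19)*3=54 best=85, l++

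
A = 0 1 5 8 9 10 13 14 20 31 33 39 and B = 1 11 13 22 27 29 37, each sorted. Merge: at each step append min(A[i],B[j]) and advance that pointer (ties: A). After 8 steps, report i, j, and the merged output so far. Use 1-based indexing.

i=7, j=3, merged so far=[0, 1, 1, 5, 8, 9, 10, 11]

[i=1,j=1] A[i]=0<=B[j]=1 take 0 → i++
[i=2,j=1] A[i]=1<=B[j]=1 take 1 → i++
[i=3,j=1] A[i]=5>B[j]=1 take 1 → j++
[i=3,j=2] A[i]=5<=B[j]=11 take 5 → i++
[i=4,j=2] A[i]=8<=B[j]=11 take 8 → i++
[i=5,j=2] A[i]=9<=B[j]=11 take 9 → i++
[i=6,j=2] A[i]=10<=B[j]=11 take 10 → i++
[i=7,j=2] A[i]=13>B[j]=11 take 11 → j++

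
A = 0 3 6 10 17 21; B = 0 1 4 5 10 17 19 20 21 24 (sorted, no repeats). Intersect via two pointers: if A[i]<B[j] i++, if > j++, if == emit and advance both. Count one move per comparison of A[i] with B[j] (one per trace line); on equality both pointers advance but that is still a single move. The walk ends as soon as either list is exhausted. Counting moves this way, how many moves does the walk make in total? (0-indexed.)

11 moves

[i=0,j=0] 0==0 emit → i++,j++
[i=1,j=1] 3>1 → j++
[i=1,j=2] 3<4 → i++
[i=2,j=2] 6>4 → j++
[i=2,j=3] 6>5 → j++
[i=2,j=4] 6<10 → i++
[i=3,j=4] 10==10 emit → i++,j++
[i=4,j=5] 17==17 emit → i++,j++
[i=5,j=6] 21>19 → j++
[i=5,j=7] 21>20 → j++
[i=5,j=8] 21==21 emit → i++,j++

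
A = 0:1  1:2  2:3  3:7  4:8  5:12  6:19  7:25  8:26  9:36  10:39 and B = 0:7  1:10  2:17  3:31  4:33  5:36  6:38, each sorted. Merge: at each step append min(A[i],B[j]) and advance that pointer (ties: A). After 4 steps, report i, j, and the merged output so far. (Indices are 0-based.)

[i=0,j=0] A[i]=1<=B[j]=7 take 1 → i++
[i=1,j=0] A[i]=2<=B[j]=7 take 2 → i++
[i=2,j=0] A[i]=3<=B[j]=7 take 3 → i++
[i=3,j=0] A[i]=7<=B[j]=7 take 7 → i++

i=4, j=0, merged so far=[1, 2, 3, 7]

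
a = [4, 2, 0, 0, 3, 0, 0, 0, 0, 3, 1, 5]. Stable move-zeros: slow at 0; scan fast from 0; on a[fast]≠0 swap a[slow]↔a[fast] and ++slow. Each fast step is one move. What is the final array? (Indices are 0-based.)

(s=0,f=0) a[fast]=4≠0 swap→a[0]=4 → slow++,fast++
(s=1,f=1) a[fast]=2≠0 swap→a[1]=2 → slow++,fast++
(s=2,f=2) a[fast]=0 → fast++
(s=2,f=3) a[fast]=0 → fast++
(s=2,f=4) a[fast]=3≠0 swap→a[2]=3 → slow++,fast++
(s=3,f=5) a[fast]=0 → fast++
(s=3,f=6) a[fast]=0 → fast++
(s=3,f=7) a[fast]=0 → fast++
(s=3,f=8) a[fast]=0 → fast++
(s=3,f=9) a[fast]=3≠0 swap→a[3]=3 → slow++,fast++
(s=4,f=10) a[fast]=1≠0 swap→a[4]=1 → slow++,fast++
(s=5,f=11) a[fast]=5≠0 swap→a[5]=5 → slow++,fast++

[4, 2, 3, 3, 1, 5, 0, 0, 0, 0, 0, 0]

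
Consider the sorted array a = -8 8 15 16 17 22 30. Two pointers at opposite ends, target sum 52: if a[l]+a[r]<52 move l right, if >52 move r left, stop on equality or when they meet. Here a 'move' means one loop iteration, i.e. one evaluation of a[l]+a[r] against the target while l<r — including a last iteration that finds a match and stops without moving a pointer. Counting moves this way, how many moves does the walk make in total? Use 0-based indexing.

[0,6] -8+30=22 <52 → l++
[1,6] 8+30=38 <52 → l++
[2,6] 15+30=45 <52 → l++
[3,6] 16+30=46 <52 → l++
[4,6] 17+30=47 <52 → l++
[5,6] 22+30=52 → found

6 moves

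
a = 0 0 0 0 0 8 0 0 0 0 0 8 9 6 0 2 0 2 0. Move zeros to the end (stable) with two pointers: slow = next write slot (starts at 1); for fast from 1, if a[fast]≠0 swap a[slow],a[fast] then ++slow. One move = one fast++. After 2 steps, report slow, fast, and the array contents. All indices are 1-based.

slow=1, fast=3, a=[0, 0, 0, 0, 0, 8, 0, 0, 0, 0, 0, 8, 9, 6, 0, 2, 0, 2, 0]

slow=1 fast=1: a[fast]=0, fast++
slow=1 fast=2: a[fast]=0, fast++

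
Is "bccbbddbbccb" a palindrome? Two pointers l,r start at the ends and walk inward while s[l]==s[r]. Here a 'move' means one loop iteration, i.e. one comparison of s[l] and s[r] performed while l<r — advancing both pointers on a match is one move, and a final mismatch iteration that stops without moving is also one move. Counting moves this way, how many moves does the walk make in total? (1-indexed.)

6 moves

[1,12] 'b'=='b' → l++,r--
[2,11] 'c'=='c' → l++,r--
[3,10] 'c'=='c' → l++,r--
[4,9] 'b'=='b' → l++,r--
[5,8] 'b'=='b' → l++,r--
[6,7] 'd'=='d' → l++,r--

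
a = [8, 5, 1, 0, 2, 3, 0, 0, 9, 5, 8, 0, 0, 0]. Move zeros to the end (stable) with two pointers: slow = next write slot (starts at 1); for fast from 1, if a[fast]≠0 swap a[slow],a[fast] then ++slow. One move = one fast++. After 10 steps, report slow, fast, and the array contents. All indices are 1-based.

slow=8, fast=11, a=[8, 5, 1, 2, 3, 9, 5, 0, 0, 0, 8, 0, 0, 0]

(s=1,f=1) a[fast]=8≠0 swap→a[1]=8 → slow++,fast++
(s=2,f=2) a[fast]=5≠0 swap→a[2]=5 → slow++,fast++
(s=3,f=3) a[fast]=1≠0 swap→a[3]=1 → slow++,fast++
(s=4,f=4) a[fast]=0 → fast++
(s=4,f=5) a[fast]=2≠0 swap→a[4]=2 → slow++,fast++
(s=5,f=6) a[fast]=3≠0 swap→a[5]=3 → slow++,fast++
(s=6,f=7) a[fast]=0 → fast++
(s=6,f=8) a[fast]=0 → fast++
(s=6,f=9) a[fast]=9≠0 swap→a[6]=9 → slow++,fast++
(s=7,f=10) a[fast]=5≠0 swap→a[7]=5 → slow++,fast++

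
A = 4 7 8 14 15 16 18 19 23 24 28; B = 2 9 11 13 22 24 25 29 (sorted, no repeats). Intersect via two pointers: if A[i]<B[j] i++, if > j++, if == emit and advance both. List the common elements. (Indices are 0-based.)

[i=0,j=0] 4>2 → j++
[i=0,j=1] 4<9 → i++
[i=1,j=1] 7<9 → i++
[i=2,j=1] 8<9 → i++
[i=3,j=1] 14>9 → j++
[i=3,j=2] 14>11 → j++
[i=3,j=3] 14>13 → j++
[i=3,j=4] 14<22 → i++
[i=4,j=4] 15<22 → i++
[i=5,j=4] 16<22 → i++
[i=6,j=4] 18<22 → i++
[i=7,j=4] 19<22 → i++
[i=8,j=4] 23>22 → j++
[i=8,j=5] 23<24 → i++
[i=9,j=5] 24==24 emit → i++,j++
[i=10,j=6] 28>25 → j++
[i=10,j=7] 28<29 → i++

intersection = [24]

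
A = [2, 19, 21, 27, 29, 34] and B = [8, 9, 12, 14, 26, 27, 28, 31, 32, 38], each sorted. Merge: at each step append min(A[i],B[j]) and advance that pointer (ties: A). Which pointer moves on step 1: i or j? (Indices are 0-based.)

i

i=0 j=0: A[i]=2<=B[j]=8 take 2, i++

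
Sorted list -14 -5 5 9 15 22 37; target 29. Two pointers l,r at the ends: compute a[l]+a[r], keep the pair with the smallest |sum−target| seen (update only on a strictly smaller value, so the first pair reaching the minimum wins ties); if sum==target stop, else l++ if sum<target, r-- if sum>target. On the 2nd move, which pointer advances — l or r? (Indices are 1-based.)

r

[1,7] -14+37=23 d=6 * → l++
[2,7] -5+37=32 d=3 * → r--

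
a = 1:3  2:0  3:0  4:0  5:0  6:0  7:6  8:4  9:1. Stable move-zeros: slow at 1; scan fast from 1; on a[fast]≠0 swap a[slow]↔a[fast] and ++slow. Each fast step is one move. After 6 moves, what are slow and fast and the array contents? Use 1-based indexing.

(s=1,f=1) a[fast]=3≠0 swap→a[1]=3 → slow++,fast++
(s=2,f=2) a[fast]=0 → fast++
(s=2,f=3) a[fast]=0 → fast++
(s=2,f=4) a[fast]=0 → fast++
(s=2,f=5) a[fast]=0 → fast++
(s=2,f=6) a[fast]=0 → fast++

slow=2, fast=7, a=[3, 0, 0, 0, 0, 0, 6, 4, 1]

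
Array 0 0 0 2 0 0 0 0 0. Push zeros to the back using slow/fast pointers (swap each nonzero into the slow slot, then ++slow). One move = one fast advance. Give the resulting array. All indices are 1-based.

[2, 0, 0, 0, 0, 0, 0, 0, 0]

(s=1,f=1) a[fast]=0 → fast++
(s=1,f=2) a[fast]=0 → fast++
(s=1,f=3) a[fast]=0 → fast++
(s=1,f=4) a[fast]=2≠0 swap→a[1]=2 → slow++,fast++
(s=2,f=5) a[fast]=0 → fast++
(s=2,f=6) a[fast]=0 → fast++
(s=2,f=7) a[fast]=0 → fast++
(s=2,f=8) a[fast]=0 → fast++
(s=2,f=9) a[fast]=0 → fast++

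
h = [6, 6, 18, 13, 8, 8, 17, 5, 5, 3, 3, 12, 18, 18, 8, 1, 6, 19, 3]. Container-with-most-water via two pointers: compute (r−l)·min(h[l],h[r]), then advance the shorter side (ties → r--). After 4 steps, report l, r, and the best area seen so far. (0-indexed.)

l=0 r=18: min(6,3)*18=54 best=54 *, r--
l=0 r=17: min(6,19)*17=102 best=102 *, l++
l=1 r=17: min(6,19)*16=96 best=102, l++
l=2 r=17: min(18,19)*15=270 best=270 *, l++

l=3, r=17, best area=270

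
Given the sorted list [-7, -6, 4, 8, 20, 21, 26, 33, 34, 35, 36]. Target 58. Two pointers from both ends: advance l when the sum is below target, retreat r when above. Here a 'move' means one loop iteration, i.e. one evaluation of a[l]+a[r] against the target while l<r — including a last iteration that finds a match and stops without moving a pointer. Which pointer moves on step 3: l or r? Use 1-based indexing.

l

l=1 r=11: -7+36=29 <58, l++
l=2 r=11: -6+36=30 <58, l++
l=3 r=11: 4+36=40 <58, l++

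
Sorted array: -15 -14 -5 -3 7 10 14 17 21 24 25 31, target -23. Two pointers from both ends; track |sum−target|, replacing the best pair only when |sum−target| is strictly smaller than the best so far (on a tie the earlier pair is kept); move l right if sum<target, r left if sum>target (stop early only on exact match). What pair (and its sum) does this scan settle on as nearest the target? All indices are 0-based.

pair (-15, -5) with sum -20 (|Δ|=3)

l=0 r=11: -15+31=16 d=39 *, r--
l=0 r=10: -15+25=10 d=33 *, r--
l=0 r=9: -15+24=9 d=32 *, r--
l=0 r=8: -15+21=6 d=29 *, r--
l=0 r=7: -15+17=2 d=25 *, r--
l=0 r=6: -15+14=-1 d=22 *, r--
l=0 r=5: -15+10=-5 d=18 *, r--
l=0 r=4: -15+7=-8 d=15 *, r--
l=0 r=3: -15+-3=-18 d=5 *, r--
l=0 r=2: -15+-5=-20 d=3 *, r--
l=0 r=1: -15+-14=-29 d=6, l++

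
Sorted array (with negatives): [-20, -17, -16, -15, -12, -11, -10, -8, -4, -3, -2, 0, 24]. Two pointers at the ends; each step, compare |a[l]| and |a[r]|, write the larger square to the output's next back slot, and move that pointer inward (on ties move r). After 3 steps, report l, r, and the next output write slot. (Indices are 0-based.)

l=0 r=12: |-20|<=|24| out[12]=576, r--
l=0 r=11: |-20|>|0| out[11]=400, l++
l=1 r=11: |-17|>|0| out[10]=289, l++

l=2, r=11, next write slot=9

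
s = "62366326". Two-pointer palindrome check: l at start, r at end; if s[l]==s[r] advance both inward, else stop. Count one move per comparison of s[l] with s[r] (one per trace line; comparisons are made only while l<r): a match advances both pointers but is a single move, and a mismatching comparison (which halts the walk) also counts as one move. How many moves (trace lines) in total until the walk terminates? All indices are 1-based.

[1,8] '6'=='6' → l++,r--
[2,7] '2'=='2' → l++,r--
[3,6] '3'=='3' → l++,r--
[4,5] '6'=='6' → l++,r--

4 moves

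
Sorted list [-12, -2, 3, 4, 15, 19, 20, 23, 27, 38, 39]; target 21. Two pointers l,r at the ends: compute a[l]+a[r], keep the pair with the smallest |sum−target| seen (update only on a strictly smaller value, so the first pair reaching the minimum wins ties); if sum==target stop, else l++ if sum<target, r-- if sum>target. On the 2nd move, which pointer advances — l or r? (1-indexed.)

l=1 r=11: -12+39=27 d=6 *, r--
l=1 r=10: -12+38=26 d=5 *, r--

r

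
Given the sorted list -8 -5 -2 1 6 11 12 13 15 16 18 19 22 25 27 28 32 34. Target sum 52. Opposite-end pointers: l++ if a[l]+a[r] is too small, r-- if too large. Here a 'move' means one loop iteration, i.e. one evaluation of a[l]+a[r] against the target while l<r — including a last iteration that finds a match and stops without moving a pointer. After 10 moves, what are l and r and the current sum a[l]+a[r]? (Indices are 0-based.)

l=0 r=17: -8+34=26 <52, l++
l=1 r=17: -5+34=29 <52, l++
l=2 r=17: -2+34=32 <52, l++
l=3 r=17: 1+34=35 <52, l++
l=4 r=17: 6+34=40 <52, l++
l=5 r=17: 11+34=45 <52, l++
l=6 r=17: 12+34=46 <52, l++
l=7 r=17: 13+34=47 <52, l++
l=8 r=17: 15+34=49 <52, l++
l=9 r=17: 16+34=50 <52, l++

l=10, r=17, sum=52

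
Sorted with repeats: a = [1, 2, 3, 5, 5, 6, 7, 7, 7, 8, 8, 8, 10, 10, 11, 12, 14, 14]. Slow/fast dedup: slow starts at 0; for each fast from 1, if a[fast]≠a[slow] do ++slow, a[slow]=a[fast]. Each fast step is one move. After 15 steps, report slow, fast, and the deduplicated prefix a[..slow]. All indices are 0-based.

slow=9, fast=16, prefix=[1, 2, 3, 5, 6, 7, 8, 10, 11, 12]

slow=0 fast=1: a[fast]=2≠a[slow]=1 write a[1]=2, slow++,fast++
slow=1 fast=2: a[fast]=3≠a[slow]=2 write a[2]=3, slow++,fast++
slow=2 fast=3: a[fast]=5≠a[slow]=3 write a[3]=5, slow++,fast++
slow=3 fast=4: a[fast]=5=a[slow] dup, fast++
slow=3 fast=5: a[fast]=6≠a[slow]=5 write a[4]=6, slow++,fast++
slow=4 fast=6: a[fast]=7≠a[slow]=6 write a[5]=7, slow++,fast++
slow=5 fast=7: a[fast]=7=a[slow] dup, fast++
slow=5 fast=8: a[fast]=7=a[slow] dup, fast++
slow=5 fast=9: a[fast]=8≠a[slow]=7 write a[6]=8, slow++,fast++
slow=6 fast=10: a[fast]=8=a[slow] dup, fast++
slow=6 fast=11: a[fast]=8=a[slow] dup, fast++
slow=6 fast=12: a[fast]=10≠a[slow]=8 write a[7]=10, slow++,fast++
slow=7 fast=13: a[fast]=10=a[slow] dup, fast++
slow=7 fast=14: a[fast]=11≠a[slow]=10 write a[8]=11, slow++,fast++
slow=8 fast=15: a[fast]=12≠a[slow]=11 write a[9]=12, slow++,fast++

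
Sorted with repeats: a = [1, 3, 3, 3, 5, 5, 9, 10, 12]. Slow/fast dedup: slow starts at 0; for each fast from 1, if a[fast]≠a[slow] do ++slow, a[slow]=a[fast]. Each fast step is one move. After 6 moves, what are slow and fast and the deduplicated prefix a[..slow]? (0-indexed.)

slow=0 fast=1: a[fast]=3≠a[slow]=1 write a[1]=3, slow++,fast++
slow=1 fast=2: a[fast]=3=a[slow] dup, fast++
slow=1 fast=3: a[fast]=3=a[slow] dup, fast++
slow=1 fast=4: a[fast]=5≠a[slow]=3 write a[2]=5, slow++,fast++
slow=2 fast=5: a[fast]=5=a[slow] dup, fast++
slow=2 fast=6: a[fast]=9≠a[slow]=5 write a[3]=9, slow++,fast++

slow=3, fast=7, prefix=[1, 3, 5, 9]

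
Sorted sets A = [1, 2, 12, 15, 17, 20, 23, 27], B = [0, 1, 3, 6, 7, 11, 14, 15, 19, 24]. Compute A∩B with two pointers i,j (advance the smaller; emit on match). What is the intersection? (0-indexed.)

i=0 j=0: 1>0, j++
i=0 j=1: 1==1 emit, i++,j++
i=1 j=2: 2<3, i++
i=2 j=2: 12>3, j++
i=2 j=3: 12>6, j++
i=2 j=4: 12>7, j++
i=2 j=5: 12>11, j++
i=2 j=6: 12<14, i++
i=3 j=6: 15>14, j++
i=3 j=7: 15==15 emit, i++,j++
i=4 j=8: 17<19, i++
i=5 j=8: 20>19, j++
i=5 j=9: 20<24, i++
i=6 j=9: 23<24, i++
i=7 j=9: 27>24, j++

intersection = [1, 15]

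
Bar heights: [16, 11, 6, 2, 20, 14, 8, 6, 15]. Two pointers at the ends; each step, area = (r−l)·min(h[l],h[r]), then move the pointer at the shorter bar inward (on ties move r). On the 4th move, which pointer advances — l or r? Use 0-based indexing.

r

l=0 r=8: min(16,15)*8=120 best=120 *, r--
l=0 r=7: min(16,6)*7=42 best=120, r--
l=0 r=6: min(16,8)*6=48 best=120, r--
l=0 r=5: min(16,14)*5=70 best=120, r--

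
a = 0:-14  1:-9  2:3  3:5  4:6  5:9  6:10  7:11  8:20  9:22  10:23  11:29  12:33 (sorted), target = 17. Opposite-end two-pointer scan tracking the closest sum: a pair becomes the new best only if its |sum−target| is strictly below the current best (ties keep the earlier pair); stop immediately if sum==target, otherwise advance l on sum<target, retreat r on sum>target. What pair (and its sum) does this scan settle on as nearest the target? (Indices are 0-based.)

l=0 r=12: -14+33=19 d=2 *, r--
l=0 r=11: -14+29=15 d=2, l++
l=1 r=11: -9+29=20 d=3, r--
l=1 r=10: -9+23=14 d=3, l++
l=2 r=10: 3+23=26 d=9, r--
l=2 r=9: 3+22=25 d=8, r--
l=2 r=8: 3+20=23 d=6, r--
l=2 r=7: 3+11=14 d=3, l++
l=3 r=7: 5+11=16 d=1 *, l++
l=4 r=7: 6+11=17 d=0 *, stop

pair (6, 11) with sum 17 (|Δ|=0)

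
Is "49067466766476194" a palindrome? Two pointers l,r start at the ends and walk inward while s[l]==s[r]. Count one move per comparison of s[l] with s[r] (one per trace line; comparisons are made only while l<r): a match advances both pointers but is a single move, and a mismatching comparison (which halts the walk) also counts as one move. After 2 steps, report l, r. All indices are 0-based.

l=2, r=14

[0,16] '4'=='4' → l++,r--
[1,15] '9'=='9' → l++,r--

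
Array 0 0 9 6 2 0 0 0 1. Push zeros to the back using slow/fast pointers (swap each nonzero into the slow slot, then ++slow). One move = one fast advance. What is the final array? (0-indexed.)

(s=0,f=0) a[fast]=0 → fast++
(s=0,f=1) a[fast]=0 → fast++
(s=0,f=2) a[fast]=9≠0 swap→a[0]=9 → slow++,fast++
(s=1,f=3) a[fast]=6≠0 swap→a[1]=6 → slow++,fast++
(s=2,f=4) a[fast]=2≠0 swap→a[2]=2 → slow++,fast++
(s=3,f=5) a[fast]=0 → fast++
(s=3,f=6) a[fast]=0 → fast++
(s=3,f=7) a[fast]=0 → fast++
(s=3,f=8) a[fast]=1≠0 swap→a[3]=1 → slow++,fast++

[9, 6, 2, 1, 0, 0, 0, 0, 0]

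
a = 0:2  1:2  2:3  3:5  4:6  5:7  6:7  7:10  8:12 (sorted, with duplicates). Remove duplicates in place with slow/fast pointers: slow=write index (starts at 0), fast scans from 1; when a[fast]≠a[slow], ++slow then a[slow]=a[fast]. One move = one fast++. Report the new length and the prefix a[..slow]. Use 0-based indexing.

slow=0 fast=1: a[fast]=2=a[slow] dup, fast++
slow=0 fast=2: a[fast]=3≠a[slow]=2 write a[1]=3, slow++,fast++
slow=1 fast=3: a[fast]=5≠a[slow]=3 write a[2]=5, slow++,fast++
slow=2 fast=4: a[fast]=6≠a[slow]=5 write a[3]=6, slow++,fast++
slow=3 fast=5: a[fast]=7≠a[slow]=6 write a[4]=7, slow++,fast++
slow=4 fast=6: a[fast]=7=a[slow] dup, fast++
slow=4 fast=7: a[fast]=10≠a[slow]=7 write a[5]=10, slow++,fast++
slow=5 fast=8: a[fast]=12≠a[slow]=10 write a[6]=12, slow++,fast++

length 7; prefix = [2, 3, 5, 6, 7, 10, 12]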